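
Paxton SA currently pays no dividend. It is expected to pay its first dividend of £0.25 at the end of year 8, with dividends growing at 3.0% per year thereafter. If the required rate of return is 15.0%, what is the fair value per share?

£0.78

Deferred-dividend DDM. At t=7 the remaining stream is a growing perpetuity with first payment D_8 = 0.25.
V_7 = D_8/(r−g) = 0.25/(0.15−0.03) = 2.0833
P₀ = V_7/(1+r)^7 = 2.0833/(1+0.15)^7 = 0.7832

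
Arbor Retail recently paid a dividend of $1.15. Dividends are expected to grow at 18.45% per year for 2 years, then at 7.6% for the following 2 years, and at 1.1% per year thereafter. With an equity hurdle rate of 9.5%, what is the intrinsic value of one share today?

Three-stage DDM. Project D₁…D_4; terminal Gordon value at t=4 with g = 0.011; discount at r = 0.095.
D_1 = 1.3622
D_2 = 1.6135
D_3 = 1.7361
D_4 = 1.8681
TV_4 = 1.8886/(0.095−0.011) = 22.4835
P₀ = Σ Dₜ/(1+r)ᵗ + TV_4/(1+r)^4 = 20.8503

$20.85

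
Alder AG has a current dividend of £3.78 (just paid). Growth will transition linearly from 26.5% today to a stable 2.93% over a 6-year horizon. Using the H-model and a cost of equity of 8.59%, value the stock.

£115.96

H-model: P₀ = D₀[(1+g_L) + H(g_S−g_L)]/(r−g_L), with H = 6/2 = 3.
P₀ = 3.78 × [(1+0.0293) + 3×(0.265−0.0293)] / (0.0859−0.0293)
   = 3.78 × 1.7364 / 0.0566 = 115.9645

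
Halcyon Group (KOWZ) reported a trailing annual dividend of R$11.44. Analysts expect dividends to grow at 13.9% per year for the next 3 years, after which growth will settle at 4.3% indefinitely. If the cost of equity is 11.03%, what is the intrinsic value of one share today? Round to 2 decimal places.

Two-stage DDM. Project D₁…D_3 at 0.139, terminal growth 0.043, discount at r = 0.1103.
D_1 = 13.0302
D_2 = 14.8414
D_3 = 16.9043
Terminal value at t=3: TV = D_4/(r−g) = 17.6312/(0.1103−0.043) = 261.9790
P₀ = 13.0302/(1+0.1103)^1 + 14.8414/(1+0.1103)^2 + 16.9043/(1+0.1103)^3 + 261.9790/(1+0.1103)^3 = 227.5266

R$227.53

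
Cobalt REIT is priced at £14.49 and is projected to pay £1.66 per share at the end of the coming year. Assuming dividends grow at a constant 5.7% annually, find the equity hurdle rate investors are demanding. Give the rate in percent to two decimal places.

Rearranging the constant-growth DDM: r = D₁/P₀ + g.
r = 1.6600 / 14.49 + 0.057 = 0.11456 + 0.057 = 0.17156

17.16%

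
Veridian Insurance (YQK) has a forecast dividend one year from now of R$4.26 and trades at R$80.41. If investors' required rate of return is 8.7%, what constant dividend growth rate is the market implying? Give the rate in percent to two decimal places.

From P₀ = D₁/(r − g), the implied growth is g = r − D₁/P₀.
g = 0.087 − 4.26/80.41 = 0.087 − 0.05298 = 0.03402

3.40%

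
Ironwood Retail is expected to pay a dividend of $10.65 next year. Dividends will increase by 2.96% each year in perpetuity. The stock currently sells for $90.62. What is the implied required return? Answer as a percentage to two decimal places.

14.71%

Rearranging the constant-growth DDM: r = D₁/P₀ + g.
r = 10.6500 / 90.62 + 0.0296 = 0.11752 + 0.0296 = 0.14712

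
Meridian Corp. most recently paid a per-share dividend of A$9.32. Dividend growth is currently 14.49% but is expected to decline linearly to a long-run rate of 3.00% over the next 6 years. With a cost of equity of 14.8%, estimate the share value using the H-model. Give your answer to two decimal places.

H-model: P₀ = D₀[(1+g_L) + H(g_S−g_L)]/(r−g_L), with H = 6/2 = 3.
P₀ = 9.32 × [(1+0.03) + 3×(0.1449−0.03)] / (0.148−0.03)
   = 9.32 × 1.3747 / 0.118 = 108.5780

A$108.58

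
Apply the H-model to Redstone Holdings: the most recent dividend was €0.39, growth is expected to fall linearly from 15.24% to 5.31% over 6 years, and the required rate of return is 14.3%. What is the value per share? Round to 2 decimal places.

€5.86

H-model: P₀ = D₀[(1+g_L) + H(g_S−g_L)]/(r−g_L), with H = 6/2 = 3.
P₀ = 0.39 × [(1+0.0531) + 3×(0.1524−0.0531)] / (0.143−0.0531)
   = 0.39 × 1.3510 / 0.0899 = 5.8608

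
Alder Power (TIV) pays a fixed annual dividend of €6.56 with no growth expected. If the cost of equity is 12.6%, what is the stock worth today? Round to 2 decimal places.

€52.06

Zero-growth DDM (perpetuity): P₀ = D/r = 6.56 / 0.126 = 52.0635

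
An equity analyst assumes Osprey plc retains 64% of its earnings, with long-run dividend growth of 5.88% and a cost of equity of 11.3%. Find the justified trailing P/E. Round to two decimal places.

Payout ratio b = 1 − 0.64 = 0.36.
Justified trailing P/E = b(1+g)/(r−g) = 0.36×(1+0.0588)/(0.113−0.0588) = 7.0326

7.03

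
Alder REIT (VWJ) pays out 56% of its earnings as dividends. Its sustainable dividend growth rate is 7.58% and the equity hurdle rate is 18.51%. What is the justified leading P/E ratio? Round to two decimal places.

Justified leading P/E = b/(r−g) = 0.56/(0.1851−0.0758) = 5.1235

5.12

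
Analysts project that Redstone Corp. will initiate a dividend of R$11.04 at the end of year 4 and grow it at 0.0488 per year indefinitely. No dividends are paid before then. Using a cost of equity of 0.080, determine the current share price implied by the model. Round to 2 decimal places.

Deferred-dividend DDM. At t=3 the remaining stream is a growing perpetuity with first payment D_4 = 11.04.
V_3 = D_4/(r−g) = 11.04/(0.08−0.0488) = 353.8462
P₀ = V_3/(1+r)^3 = 353.8462/(1+0.08)^3 = 280.8945

R$280.89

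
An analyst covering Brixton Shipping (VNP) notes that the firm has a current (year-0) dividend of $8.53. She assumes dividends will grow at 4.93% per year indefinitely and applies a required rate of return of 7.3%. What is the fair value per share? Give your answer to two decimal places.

$377.66

Gordon growth model: P₀ = D₁/(r − g). D₁ = 8.53 × (1 + 0.0493) = 8.9505.
P₀ = 8.9505 / (0.073 − 0.0493) = 8.9505 / 0.0237 = 377.6595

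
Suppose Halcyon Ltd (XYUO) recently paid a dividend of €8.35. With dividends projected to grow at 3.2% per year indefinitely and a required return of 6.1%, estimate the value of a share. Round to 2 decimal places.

Gordon growth model: P₀ = D₁/(r − g). D₁ = 8.35 × (1 + 0.032) = 8.6172.
P₀ = 8.6172 / (0.061 − 0.032) = 8.6172 / 0.029 = 297.1448

€297.14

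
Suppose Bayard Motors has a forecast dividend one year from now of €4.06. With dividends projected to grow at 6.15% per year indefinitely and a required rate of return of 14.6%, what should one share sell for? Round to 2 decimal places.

€48.05

Gordon growth model: P₀ = D₁/(r − g), with D₁ = 4.06 given directly.
P₀ = 4.0600 / (0.146 − 0.0615) = 4.0600 / 0.0845 = 48.0473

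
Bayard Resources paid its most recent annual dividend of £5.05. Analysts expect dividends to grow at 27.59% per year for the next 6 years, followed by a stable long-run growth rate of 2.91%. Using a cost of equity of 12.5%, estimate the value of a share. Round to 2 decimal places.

£163.49

Two-stage DDM. Project D₁…D_6 at 0.2759, terminal growth 0.0291, discount at r = 0.125.
D_1 = 6.4433
D_2 = 8.2210
D_3 = 10.4892
D_4 = 13.3831
D_5 = 17.0755
D_6 = 21.7867
Terminal value at t=6: TV = D_7/(r−g) = 22.4207/(0.125−0.0291) = 233.7923
P₀ = 6.4433/(1+0.125)^1 + 8.2210/(1+0.125)^2 + 10.4892/(1+0.125)^3 + 13.3831/(1+0.125)^4 + 17.0755/(1+0.125)^5 + 21.7867/(1+0.125)^6 + 233.7923/(1+0.125)^6 = 163.4901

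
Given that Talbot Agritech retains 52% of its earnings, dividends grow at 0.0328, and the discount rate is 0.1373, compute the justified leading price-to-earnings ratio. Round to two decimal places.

4.59

Payout ratio b = 1 − 0.52 = 0.48.
Justified leading P/E = b/(r−g) = 0.48/(0.1373−0.0328) = 4.5933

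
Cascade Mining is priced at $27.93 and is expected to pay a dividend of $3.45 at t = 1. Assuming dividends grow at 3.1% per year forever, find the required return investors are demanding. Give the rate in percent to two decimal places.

15.45%

Rearranging the constant-growth DDM: r = D₁/P₀ + g.
r = 3.4500 / 27.93 + 0.031 = 0.12352 + 0.031 = 0.15452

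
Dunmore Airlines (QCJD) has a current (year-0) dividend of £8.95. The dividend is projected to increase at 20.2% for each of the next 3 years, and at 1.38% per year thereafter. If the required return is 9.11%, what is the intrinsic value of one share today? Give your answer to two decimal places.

Two-stage DDM. Project D₁…D_3 at 0.202, terminal growth 0.0138, discount at r = 0.0911.
D_1 = 10.7579
D_2 = 12.9310
D_3 = 15.5431
Terminal value at t=3: TV = D_4/(r−g) = 15.7576/(0.0911−0.0138) = 203.8493
P₀ = 10.7579/(1+0.0911)^1 + 12.9310/(1+0.0911)^2 + 15.5431/(1+0.0911)^3 + 203.8493/(1+0.0911)^3 = 189.6208

£189.62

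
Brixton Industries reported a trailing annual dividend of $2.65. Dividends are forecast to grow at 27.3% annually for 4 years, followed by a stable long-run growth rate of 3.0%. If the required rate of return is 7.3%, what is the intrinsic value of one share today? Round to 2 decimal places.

$142.31

Two-stage DDM. Project D₁…D_4 at 0.273, terminal growth 0.03, discount at r = 0.073.
D_1 = 3.3735
D_2 = 4.2944
D_3 = 5.4668
D_4 = 6.9592
Terminal value at t=4: TV = D_5/(r−g) = 7.1680/(0.073−0.03) = 166.6972
P₀ = 3.3735/(1+0.073)^1 + 4.2944/(1+0.073)^2 + 5.4668/(1+0.073)^3 + 6.9592/(1+0.073)^4 + 166.6972/(1+0.073)^4 = 142.3053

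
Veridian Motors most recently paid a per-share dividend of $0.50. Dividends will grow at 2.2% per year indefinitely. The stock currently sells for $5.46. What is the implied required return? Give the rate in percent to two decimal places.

Rearranging the constant-growth DDM: r = D₁/P₀ + g.
D₁ = 0.50 × (1 + 0.022) = 0.5110.
r = 0.5110 / 5.46 + 0.022 = 0.09359 + 0.022 = 0.11559

11.56%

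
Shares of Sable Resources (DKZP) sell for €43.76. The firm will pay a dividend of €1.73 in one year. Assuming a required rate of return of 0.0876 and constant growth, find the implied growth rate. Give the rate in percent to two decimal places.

4.81%

From P₀ = D₁/(r − g), the implied growth is g = r − D₁/P₀.
g = 0.0876 − 1.73/43.76 = 0.0876 − 0.03953 = 0.04807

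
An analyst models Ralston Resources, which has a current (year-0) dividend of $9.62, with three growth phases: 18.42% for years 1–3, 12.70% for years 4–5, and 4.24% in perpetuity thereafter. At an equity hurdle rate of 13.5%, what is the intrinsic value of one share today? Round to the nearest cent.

Three-stage DDM. Project D₁…D_5; terminal Gordon value at t=5 with g = 0.0424; discount at r = 0.135.
D_1 = 11.3920
D_2 = 13.4904
D_3 = 15.9753
D_4 = 18.0042
D_5 = 20.2907
TV_5 = 21.1511/(0.135−0.0424) = 228.4134
P₀ = Σ Dₜ/(1+r)ᵗ + TV_5/(1+r)^5 = 174.3236

$174.32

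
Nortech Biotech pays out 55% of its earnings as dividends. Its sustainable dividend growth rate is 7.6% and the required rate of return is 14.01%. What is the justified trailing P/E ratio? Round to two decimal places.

9.23

Justified trailing P/E = b(1+g)/(r−g) = 0.55×(1+0.076)/(0.1401−0.076) = 9.2324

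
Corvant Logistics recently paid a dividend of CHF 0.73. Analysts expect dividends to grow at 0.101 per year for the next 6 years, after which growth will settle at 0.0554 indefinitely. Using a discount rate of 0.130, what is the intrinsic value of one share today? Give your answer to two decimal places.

CHF 12.84

Two-stage DDM. Project D₁…D_6 at 0.101, terminal growth 0.0554, discount at r = 0.13.
D_1 = 0.8037
D_2 = 0.8849
D_3 = 0.9743
D_4 = 1.0727
D_5 = 1.1810
D_6 = 1.3003
Terminal value at t=6: TV = D_7/(r−g) = 1.3723/(0.13−0.0554) = 18.3961
P₀ = 0.8037/(1+0.13)^1 + 0.8849/(1+0.13)^2 + 0.9743/(1+0.13)^3 + 1.0727/(1+0.13)^4 + 1.1810/(1+0.13)^5 + 1.3003/(1+0.13)^6 + 18.3961/(1+0.13)^6 = 12.8390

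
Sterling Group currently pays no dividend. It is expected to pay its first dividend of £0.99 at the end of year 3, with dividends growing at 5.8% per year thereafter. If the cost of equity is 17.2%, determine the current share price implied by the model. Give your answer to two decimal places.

Deferred-dividend DDM. At t=2 the remaining stream is a growing perpetuity with first payment D_3 = 0.99.
V_2 = D_3/(r−g) = 0.99/(0.172−0.058) = 8.6842
P₀ = V_2/(1+r)^2 = 8.6842/(1+0.172)^2 = 6.3223

£6.32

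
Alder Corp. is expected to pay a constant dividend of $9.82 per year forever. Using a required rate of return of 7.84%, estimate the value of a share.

$125.26

Zero-growth DDM (perpetuity): P₀ = D/r = 9.82 / 0.0784 = 125.2551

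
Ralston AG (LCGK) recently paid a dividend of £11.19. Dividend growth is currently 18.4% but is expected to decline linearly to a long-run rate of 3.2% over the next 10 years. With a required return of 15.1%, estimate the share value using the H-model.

£168.51

H-model: P₀ = D₀[(1+g_L) + H(g_S−g_L)]/(r−g_L), with H = 10/2 = 5.
P₀ = 11.19 × [(1+0.032) + 5×(0.184−0.032)] / (0.151−0.032)
   = 11.19 × 1.7920 / 0.119 = 168.5082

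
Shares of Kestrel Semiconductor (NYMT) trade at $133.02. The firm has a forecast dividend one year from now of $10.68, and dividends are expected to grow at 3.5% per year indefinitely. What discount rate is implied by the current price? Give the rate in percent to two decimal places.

11.53%

Rearranging the constant-growth DDM: r = D₁/P₀ + g.
r = 10.6800 / 133.02 + 0.035 = 0.08029 + 0.035 = 0.11529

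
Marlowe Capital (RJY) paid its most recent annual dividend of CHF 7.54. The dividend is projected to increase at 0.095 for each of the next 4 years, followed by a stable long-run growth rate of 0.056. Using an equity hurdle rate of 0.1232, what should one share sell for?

Two-stage DDM. Project D₁…D_4 at 0.095, terminal growth 0.056, discount at r = 0.1232.
D_1 = 8.2563
D_2 = 9.0406
D_3 = 9.8995
D_4 = 10.8400
Terminal value at t=4: TV = D_5/(r−g) = 11.4470/(0.1232−0.056) = 170.3423
P₀ = 8.2563/(1+0.1232)^1 + 9.0406/(1+0.1232)^2 + 9.8995/(1+0.1232)^3 + 10.8400/(1+0.1232)^4 + 170.3423/(1+0.1232)^4 = 135.3411

CHF 135.34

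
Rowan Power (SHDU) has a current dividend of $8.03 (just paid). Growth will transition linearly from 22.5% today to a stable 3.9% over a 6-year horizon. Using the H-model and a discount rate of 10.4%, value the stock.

$197.29

H-model: P₀ = D₀[(1+g_L) + H(g_S−g_L)]/(r−g_L), with H = 6/2 = 3.
P₀ = 8.03 × [(1+0.039) + 3×(0.225−0.039)] / (0.104−0.039)
   = 8.03 × 1.5970 / 0.065 = 197.2909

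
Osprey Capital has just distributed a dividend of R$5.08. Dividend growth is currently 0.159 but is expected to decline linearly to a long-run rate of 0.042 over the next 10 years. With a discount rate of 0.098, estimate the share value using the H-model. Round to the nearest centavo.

R$147.59

H-model: P₀ = D₀[(1+g_L) + H(g_S−g_L)]/(r−g_L), with H = 10/2 = 5.
P₀ = 5.08 × [(1+0.042) + 5×(0.159−0.042)] / (0.098−0.042)
   = 5.08 × 1.6270 / 0.056 = 147.5921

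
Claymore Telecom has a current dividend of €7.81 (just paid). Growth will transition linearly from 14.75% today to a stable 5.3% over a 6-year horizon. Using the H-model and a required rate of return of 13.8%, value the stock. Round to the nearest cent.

€122.80

H-model: P₀ = D₀[(1+g_L) + H(g_S−g_L)]/(r−g_L), with H = 6/2 = 3.
P₀ = 7.81 × [(1+0.053) + 3×(0.1475−0.053)] / (0.138−0.053)
   = 7.81 × 1.3365 / 0.085 = 122.8008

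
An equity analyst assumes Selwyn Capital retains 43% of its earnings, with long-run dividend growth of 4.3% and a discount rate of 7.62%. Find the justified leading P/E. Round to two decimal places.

Payout ratio b = 1 − 0.43 = 0.57.
Justified leading P/E = b/(r−g) = 0.57/(0.0762−0.043) = 17.1687

17.17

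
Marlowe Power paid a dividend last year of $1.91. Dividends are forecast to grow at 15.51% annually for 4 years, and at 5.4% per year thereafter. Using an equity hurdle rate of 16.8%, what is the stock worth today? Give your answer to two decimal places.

$24.32

Two-stage DDM. Project D₁…D_4 at 0.1551, terminal growth 0.054, discount at r = 0.168.
D_1 = 2.2062
D_2 = 2.5484
D_3 = 2.9437
D_4 = 3.4003
Terminal value at t=4: TV = D_5/(r−g) = 3.5839/(0.168−0.054) = 31.4375
P₀ = 2.2062/(1+0.168)^1 + 2.5484/(1+0.168)^2 + 2.9437/(1+0.168)^3 + 3.4003/(1+0.168)^4 + 31.4375/(1+0.168)^4 = 24.3232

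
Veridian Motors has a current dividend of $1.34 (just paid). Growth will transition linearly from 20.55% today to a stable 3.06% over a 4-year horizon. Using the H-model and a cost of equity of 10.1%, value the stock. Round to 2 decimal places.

$26.27

H-model: P₀ = D₀[(1+g_L) + H(g_S−g_L)]/(r−g_L), with H = 4/2 = 2.
P₀ = 1.34 × [(1+0.0306) + 2×(0.2055−0.0306)] / (0.101−0.0306)
   = 1.34 × 1.3804 / 0.0704 = 26.2747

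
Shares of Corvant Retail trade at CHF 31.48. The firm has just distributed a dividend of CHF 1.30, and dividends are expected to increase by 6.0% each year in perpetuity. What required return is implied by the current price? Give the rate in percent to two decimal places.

Rearranging the constant-growth DDM: r = D₁/P₀ + g.
D₁ = 1.30 × (1 + 0.06) = 1.3780.
r = 1.3780 / 31.48 + 0.06 = 0.04377 + 0.06 = 0.10377

10.38%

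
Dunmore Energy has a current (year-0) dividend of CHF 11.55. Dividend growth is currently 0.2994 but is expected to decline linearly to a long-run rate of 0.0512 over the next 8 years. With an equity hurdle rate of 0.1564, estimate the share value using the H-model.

CHF 224.41

H-model: P₀ = D₀[(1+g_L) + H(g_S−g_L)]/(r−g_L), with H = 8/2 = 4.
P₀ = 11.55 × [(1+0.0512) + 4×(0.2994−0.0512)] / (0.1564−0.0512)
   = 11.55 × 2.0440 / 0.1052 = 224.4125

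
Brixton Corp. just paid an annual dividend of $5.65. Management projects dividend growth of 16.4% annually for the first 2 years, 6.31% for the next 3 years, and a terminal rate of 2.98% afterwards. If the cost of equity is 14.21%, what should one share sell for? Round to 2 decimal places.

$70.31

Three-stage DDM. Project D₁…D_5; terminal Gordon value at t=5 with g = 0.0298; discount at r = 0.1421.
D_1 = 6.5766
D_2 = 7.6552
D_3 = 8.1382
D_4 = 8.6517
D_5 = 9.1976
TV_5 = 9.4717/(0.1421−0.0298) = 84.3432
P₀ = Σ Dₜ/(1+r)ᵗ + TV_5/(1+r)^5 = 70.3120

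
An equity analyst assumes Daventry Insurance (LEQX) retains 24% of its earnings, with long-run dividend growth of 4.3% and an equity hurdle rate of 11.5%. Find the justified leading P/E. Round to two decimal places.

10.56

Payout ratio b = 1 − 0.24 = 0.76.
Justified leading P/E = b/(r−g) = 0.76/(0.115−0.043) = 10.5556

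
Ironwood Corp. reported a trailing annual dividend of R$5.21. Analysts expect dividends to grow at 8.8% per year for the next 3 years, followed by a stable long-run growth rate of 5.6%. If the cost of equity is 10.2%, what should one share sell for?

R$130.34

Two-stage DDM. Project D₁…D_3 at 0.088, terminal growth 0.056, discount at r = 0.102.
D_1 = 5.6685
D_2 = 6.1673
D_3 = 6.7100
Terminal value at t=3: TV = D_4/(r−g) = 7.0858/(0.102−0.056) = 154.0389
P₀ = 5.6685/(1+0.102)^1 + 6.1673/(1+0.102)^2 + 6.7100/(1+0.102)^3 + 154.0389/(1+0.102)^3 = 130.3390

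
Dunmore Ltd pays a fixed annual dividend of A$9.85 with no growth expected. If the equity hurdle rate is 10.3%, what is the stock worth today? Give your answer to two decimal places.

A$95.63

Zero-growth DDM (perpetuity): P₀ = D/r = 9.85 / 0.103 = 95.6311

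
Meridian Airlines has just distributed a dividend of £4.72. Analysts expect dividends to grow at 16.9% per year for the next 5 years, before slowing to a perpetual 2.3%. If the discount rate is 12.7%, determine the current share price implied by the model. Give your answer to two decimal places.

£82.12

Two-stage DDM. Project D₁…D_5 at 0.169, terminal growth 0.023, discount at r = 0.127.
D_1 = 5.5177
D_2 = 6.4502
D_3 = 7.5402
D_4 = 8.8145
D_5 = 10.3042
Terminal value at t=5: TV = D_6/(r−g) = 10.5412/(0.127−0.023) = 101.3577
P₀ = 5.5177/(1+0.127)^1 + 6.4502/(1+0.127)^2 + 7.5402/(1+0.127)^3 + 8.8145/(1+0.127)^4 + 10.3042/(1+0.127)^5 + 101.3577/(1+0.127)^5 = 82.1224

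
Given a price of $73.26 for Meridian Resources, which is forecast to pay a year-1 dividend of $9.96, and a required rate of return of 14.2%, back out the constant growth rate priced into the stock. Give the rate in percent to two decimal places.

From P₀ = D₁/(r − g), the implied growth is g = r − D₁/P₀.
g = 0.142 − 9.96/73.26 = 0.142 − 0.13595 = 0.00605

0.60%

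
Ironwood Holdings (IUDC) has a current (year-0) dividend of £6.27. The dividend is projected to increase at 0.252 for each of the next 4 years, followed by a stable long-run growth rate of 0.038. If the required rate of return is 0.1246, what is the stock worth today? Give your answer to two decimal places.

Two-stage DDM. Project D₁…D_4 at 0.252, terminal growth 0.038, discount at r = 0.1246.
D_1 = 7.8500
D_2 = 9.8283
D_3 = 12.3050
D_4 = 15.4058
Terminal value at t=4: TV = D_5/(r−g) = 15.9912/(0.1246−0.038) = 184.6564
P₀ = 7.8500/(1+0.1246)^1 + 9.8283/(1+0.1246)^2 + 12.3050/(1+0.1246)^3 + 15.4058/(1+0.1246)^4 + 184.6564/(1+0.1246)^4 = 148.4784

£148.48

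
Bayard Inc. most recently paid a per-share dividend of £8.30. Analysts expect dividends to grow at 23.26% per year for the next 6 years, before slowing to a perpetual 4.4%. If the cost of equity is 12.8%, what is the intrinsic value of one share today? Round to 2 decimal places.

Two-stage DDM. Project D₁…D_6 at 0.2326, terminal growth 0.044, discount at r = 0.128.
D_1 = 10.2306
D_2 = 12.6102
D_3 = 15.5433
D_4 = 19.1587
D_5 = 23.6151
D_6 = 29.1079
Terminal value at t=6: TV = D_7/(r−g) = 30.3887/(0.128−0.044) = 361.7698
P₀ = 10.2306/(1+0.128)^1 + 12.6102/(1+0.128)^2 + 15.5433/(1+0.128)^3 + 19.1587/(1+0.128)^4 + 23.6151/(1+0.128)^5 + 29.1079/(1+0.128)^6 + 361.7698/(1+0.128)^6 = 244.3274

£244.33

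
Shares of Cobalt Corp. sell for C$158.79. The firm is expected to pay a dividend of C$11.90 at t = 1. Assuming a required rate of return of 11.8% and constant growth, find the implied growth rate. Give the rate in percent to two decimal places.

4.31%

From P₀ = D₁/(r − g), the implied growth is g = r − D₁/P₀.
g = 0.118 − 11.90/158.79 = 0.118 − 0.07494 = 0.04306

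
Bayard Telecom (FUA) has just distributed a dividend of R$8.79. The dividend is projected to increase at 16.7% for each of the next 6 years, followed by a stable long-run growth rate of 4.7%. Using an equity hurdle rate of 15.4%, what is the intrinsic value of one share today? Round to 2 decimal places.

Two-stage DDM. Project D₁…D_6 at 0.167, terminal growth 0.047, discount at r = 0.154.
D_1 = 10.2579
D_2 = 11.9710
D_3 = 13.9702
D_4 = 16.3032
D_5 = 19.0258
D_6 = 22.2031
Terminal value at t=6: TV = D_7/(r−g) = 23.2467/(0.154−0.047) = 217.2586
P₀ = 10.2579/(1+0.154)^1 + 11.9710/(1+0.154)^2 + 13.9702/(1+0.154)^3 + 16.3032/(1+0.154)^4 + 19.0258/(1+0.154)^5 + 22.2031/(1+0.154)^6 + 217.2586/(1+0.154)^6 = 146.8492

R$146.85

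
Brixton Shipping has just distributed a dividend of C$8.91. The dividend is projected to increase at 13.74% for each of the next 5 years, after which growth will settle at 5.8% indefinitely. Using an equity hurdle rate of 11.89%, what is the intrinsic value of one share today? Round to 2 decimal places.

Two-stage DDM. Project D₁…D_5 at 0.1374, terminal growth 0.058, discount at r = 0.1189.
D_1 = 10.1342
D_2 = 11.5267
D_3 = 13.1104
D_4 = 14.9118
D_5 = 16.9607
Terminal value at t=5: TV = D_6/(r−g) = 17.9444/(0.1189−0.058) = 294.6539
P₀ = 10.1342/(1+0.1189)^1 + 11.5267/(1+0.1189)^2 + 13.1104/(1+0.1189)^3 + 14.9118/(1+0.1189)^4 + 16.9607/(1+0.1189)^5 + 294.6539/(1+0.1189)^5 = 214.8271

C$214.83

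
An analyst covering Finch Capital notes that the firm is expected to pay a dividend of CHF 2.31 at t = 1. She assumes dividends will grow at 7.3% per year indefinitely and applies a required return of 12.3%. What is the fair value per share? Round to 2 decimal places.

CHF 46.20

Gordon growth model: P₀ = D₁/(r − g), with D₁ = 2.31 given directly.
P₀ = 2.3100 / (0.123 − 0.073) = 2.3100 / 0.05 = 46.2000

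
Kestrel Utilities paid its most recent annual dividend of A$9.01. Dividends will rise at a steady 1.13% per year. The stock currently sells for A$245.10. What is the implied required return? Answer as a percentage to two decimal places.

4.85%

Rearranging the constant-growth DDM: r = D₁/P₀ + g.
D₁ = 9.01 × (1 + 0.0113) = 9.1118.
r = 9.1118 / 245.10 + 0.0113 = 0.03718 + 0.0113 = 0.04848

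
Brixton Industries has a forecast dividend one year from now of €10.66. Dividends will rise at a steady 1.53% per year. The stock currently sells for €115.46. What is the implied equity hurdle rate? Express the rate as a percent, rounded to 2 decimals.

Rearranging the constant-growth DDM: r = D₁/P₀ + g.
r = 10.6600 / 115.46 + 0.0153 = 0.09233 + 0.0153 = 0.10763

10.76%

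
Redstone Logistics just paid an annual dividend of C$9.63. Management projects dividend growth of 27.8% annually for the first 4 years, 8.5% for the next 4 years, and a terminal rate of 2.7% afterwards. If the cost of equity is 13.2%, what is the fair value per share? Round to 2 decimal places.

C$238.14

Three-stage DDM. Project D₁…D_8; terminal Gordon value at t=8 with g = 0.027; discount at r = 0.132.
D_1 = 12.3071
D_2 = 15.7285
D_3 = 20.1011
D_4 = 25.6891
D_5 = 27.8727
D_6 = 30.2419
D_7 = 32.8125
D_8 = 35.6015
TV_8 = 36.5628/(0.132−0.027) = 348.2169
P₀ = Σ Dₜ/(1+r)ᵗ + TV_8/(1+r)^8 = 238.1404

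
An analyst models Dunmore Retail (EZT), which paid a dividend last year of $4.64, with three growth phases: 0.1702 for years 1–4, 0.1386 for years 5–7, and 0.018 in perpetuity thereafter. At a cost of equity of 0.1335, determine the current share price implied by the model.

Three-stage DDM. Project D₁…D_7; terminal Gordon value at t=7 with g = 0.018; discount at r = 0.1335.
D_1 = 5.4297
D_2 = 6.3539
D_3 = 7.4353
D_4 = 8.7008
D_5 = 9.9067
D_6 = 11.2798
D_7 = 12.8432
TV_7 = 13.0743/(0.1335−0.018) = 113.1977
P₀ = Σ Dₜ/(1+r)ᵗ + TV_7/(1+r)^7 = 83.1522

$83.15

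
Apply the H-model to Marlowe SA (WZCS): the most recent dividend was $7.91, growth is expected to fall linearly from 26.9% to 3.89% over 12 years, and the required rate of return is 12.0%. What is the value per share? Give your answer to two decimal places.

H-model: P₀ = D₀[(1+g_L) + H(g_S−g_L)]/(r−g_L), with H = 12/2 = 6.
P₀ = 7.91 × [(1+0.0389) + 6×(0.269−0.0389)] / (0.12−0.0389)
   = 7.91 × 2.4195 / 0.0811 = 235.9833

$235.98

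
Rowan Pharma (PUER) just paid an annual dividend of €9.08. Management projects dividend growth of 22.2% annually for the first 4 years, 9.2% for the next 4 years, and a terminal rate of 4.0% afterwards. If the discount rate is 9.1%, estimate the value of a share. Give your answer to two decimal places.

Three-stage DDM. Project D₁…D_8; terminal Gordon value at t=8 with g = 0.04; discount at r = 0.091.
D_1 = 11.0958
D_2 = 13.5590
D_3 = 16.5691
D_4 = 20.2475
D_5 = 22.1102
D_6 = 24.1444
D_7 = 26.3657
D_8 = 28.7913
TV_8 = 29.9429/(0.091−0.04) = 587.1166
P₀ = Σ Dₜ/(1+r)ᵗ + TV_8/(1+r)^8 = 398.4089

€398.41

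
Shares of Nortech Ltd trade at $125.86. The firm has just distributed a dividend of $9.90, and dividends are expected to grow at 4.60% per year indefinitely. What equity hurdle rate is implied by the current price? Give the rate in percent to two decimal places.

Rearranging the constant-growth DDM: r = D₁/P₀ + g.
D₁ = 9.90 × (1 + 0.046) = 10.3554.
r = 10.3554 / 125.86 + 0.046 = 0.08228 + 0.046 = 0.12828

12.83%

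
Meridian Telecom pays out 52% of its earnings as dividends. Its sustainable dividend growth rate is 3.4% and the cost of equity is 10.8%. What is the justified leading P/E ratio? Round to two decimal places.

Justified leading P/E = b/(r−g) = 0.52/(0.108−0.034) = 7.0270

7.03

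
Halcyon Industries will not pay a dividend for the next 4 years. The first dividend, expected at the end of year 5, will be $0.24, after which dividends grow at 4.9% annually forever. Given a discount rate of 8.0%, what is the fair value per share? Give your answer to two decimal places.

$5.69

Deferred-dividend DDM. At t=4 the remaining stream is a growing perpetuity with first payment D_5 = 0.24.
V_4 = D_5/(r−g) = 0.24/(0.08−0.049) = 7.7419
P₀ = V_4/(1+r)^4 = 7.7419/(1+0.08)^4 = 5.6906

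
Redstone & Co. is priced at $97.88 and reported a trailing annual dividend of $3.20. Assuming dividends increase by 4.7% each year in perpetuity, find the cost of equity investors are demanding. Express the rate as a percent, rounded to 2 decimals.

Rearranging the constant-growth DDM: r = D₁/P₀ + g.
D₁ = 3.20 × (1 + 0.047) = 3.3504.
r = 3.3504 / 97.88 + 0.047 = 0.03423 + 0.047 = 0.08123

8.12%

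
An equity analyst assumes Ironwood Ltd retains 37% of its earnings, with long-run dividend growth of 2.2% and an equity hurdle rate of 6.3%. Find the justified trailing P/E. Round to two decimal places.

15.70

Payout ratio b = 1 − 0.37 = 0.63.
Justified trailing P/E = b(1+g)/(r−g) = 0.63×(1+0.022)/(0.063−0.022) = 15.7039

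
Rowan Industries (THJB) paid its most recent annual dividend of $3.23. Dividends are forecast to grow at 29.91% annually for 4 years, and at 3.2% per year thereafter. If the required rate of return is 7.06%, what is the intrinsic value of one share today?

Two-stage DDM. Project D₁…D_4 at 0.2991, terminal growth 0.032, discount at r = 0.0706.
D_1 = 4.1961
D_2 = 5.4511
D_3 = 7.0816
D_4 = 9.1997
Terminal value at t=4: TV = D_5/(r−g) = 9.4941/(0.0706−0.032) = 245.9604
P₀ = 4.1961/(1+0.0706)^1 + 5.4511/(1+0.0706)^2 + 7.0816/(1+0.0706)^3 + 9.1997/(1+0.0706)^4 + 245.9604/(1+0.0706)^4 = 208.6707

$208.67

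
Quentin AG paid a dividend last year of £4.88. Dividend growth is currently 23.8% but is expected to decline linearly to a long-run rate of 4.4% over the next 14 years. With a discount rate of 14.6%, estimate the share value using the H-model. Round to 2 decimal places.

£114.92

H-model: P₀ = D₀[(1+g_L) + H(g_S−g_L)]/(r−g_L), with H = 14/2 = 7.
P₀ = 4.88 × [(1+0.044) + 7×(0.238−0.044)] / (0.146−0.044)
   = 4.88 × 2.4020 / 0.102 = 114.9192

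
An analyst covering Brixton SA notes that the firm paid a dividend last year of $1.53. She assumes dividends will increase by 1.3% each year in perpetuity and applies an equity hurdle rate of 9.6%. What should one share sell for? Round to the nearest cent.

$18.67

Gordon growth model: P₀ = D₁/(r − g). D₁ = 1.53 × (1 + 0.013) = 1.5499.
P₀ = 1.5499 / (0.096 − 0.013) = 1.5499 / 0.083 = 18.6734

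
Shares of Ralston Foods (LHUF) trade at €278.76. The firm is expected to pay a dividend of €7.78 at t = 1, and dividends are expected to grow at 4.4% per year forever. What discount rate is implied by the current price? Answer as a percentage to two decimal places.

Rearranging the constant-growth DDM: r = D₁/P₀ + g.
r = 7.7800 / 278.76 + 0.044 = 0.02791 + 0.044 = 0.07191

7.19%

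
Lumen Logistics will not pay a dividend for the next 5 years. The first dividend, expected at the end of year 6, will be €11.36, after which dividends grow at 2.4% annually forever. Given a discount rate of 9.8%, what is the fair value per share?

Deferred-dividend DDM. At t=5 the remaining stream is a growing perpetuity with first payment D_6 = 11.36.
V_5 = D_6/(r−g) = 11.36/(0.098−0.024) = 153.5135
P₀ = V_5/(1+r)^5 = 153.5135/(1+0.098)^5 = 96.1911

€96.19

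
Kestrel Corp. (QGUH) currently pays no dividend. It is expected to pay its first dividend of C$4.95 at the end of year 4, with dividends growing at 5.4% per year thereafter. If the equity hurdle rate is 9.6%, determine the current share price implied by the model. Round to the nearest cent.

Deferred-dividend DDM. At t=3 the remaining stream is a growing perpetuity with first payment D_4 = 4.95.
V_3 = D_4/(r−g) = 4.95/(0.096−0.054) = 117.8571
P₀ = V_3/(1+r)^3 = 117.8571/(1+0.096)^3 = 89.5209

C$89.52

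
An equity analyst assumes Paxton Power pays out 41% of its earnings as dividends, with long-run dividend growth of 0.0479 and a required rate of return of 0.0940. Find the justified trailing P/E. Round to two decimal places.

Justified trailing P/E = b(1+g)/(r−g) = 0.41×(1+0.0479)/(0.094−0.0479) = 9.3197

9.32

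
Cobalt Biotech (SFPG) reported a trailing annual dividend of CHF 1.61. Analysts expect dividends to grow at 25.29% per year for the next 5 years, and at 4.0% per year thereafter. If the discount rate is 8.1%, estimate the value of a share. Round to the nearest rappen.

Two-stage DDM. Project D₁…D_5 at 0.2529, terminal growth 0.04, discount at r = 0.081.
D_1 = 2.0172
D_2 = 2.5273
D_3 = 3.1665
D_4 = 3.9673
D_5 = 4.9706
Terminal value at t=5: TV = D_6/(r−g) = 5.1694/(0.081−0.04) = 126.0833
P₀ = 2.0172/(1+0.081)^1 + 2.5273/(1+0.081)^2 + 3.1665/(1+0.081)^3 + 3.9673/(1+0.081)^4 + 4.9706/(1+0.081)^5 + 126.0833/(1+0.081)^5 = 98.2220

CHF 98.22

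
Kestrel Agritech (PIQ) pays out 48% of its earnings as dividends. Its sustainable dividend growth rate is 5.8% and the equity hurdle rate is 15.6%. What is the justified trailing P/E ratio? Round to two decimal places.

5.18

Justified trailing P/E = b(1+g)/(r−g) = 0.48×(1+0.058)/(0.156−0.058) = 5.1820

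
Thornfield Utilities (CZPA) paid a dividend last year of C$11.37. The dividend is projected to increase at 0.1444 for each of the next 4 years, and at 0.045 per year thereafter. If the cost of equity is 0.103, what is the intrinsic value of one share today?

C$287.30

Two-stage DDM. Project D₁…D_4 at 0.1444, terminal growth 0.045, discount at r = 0.103.
D_1 = 13.0118
D_2 = 14.8907
D_3 = 17.0410
D_4 = 19.5017
Terminal value at t=4: TV = D_5/(r−g) = 20.3792/(0.103−0.045) = 351.3663
P₀ = 13.0118/(1+0.103)^1 + 14.8907/(1+0.103)^2 + 17.0410/(1+0.103)^3 + 19.5017/(1+0.103)^4 + 351.3663/(1+0.103)^4 = 287.2985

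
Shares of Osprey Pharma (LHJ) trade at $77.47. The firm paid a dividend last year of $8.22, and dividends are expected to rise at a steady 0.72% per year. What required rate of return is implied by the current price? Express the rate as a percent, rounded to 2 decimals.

Rearranging the constant-growth DDM: r = D₁/P₀ + g.
D₁ = 8.22 × (1 + 0.0072) = 8.2792.
r = 8.2792 / 77.47 + 0.0072 = 0.10687 + 0.0072 = 0.11407

11.41%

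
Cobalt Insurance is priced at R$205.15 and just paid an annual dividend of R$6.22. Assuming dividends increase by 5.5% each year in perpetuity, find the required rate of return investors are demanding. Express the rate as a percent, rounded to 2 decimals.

Rearranging the constant-growth DDM: r = D₁/P₀ + g.
D₁ = 6.22 × (1 + 0.055) = 6.5621.
r = 6.5621 / 205.15 + 0.055 = 0.03199 + 0.055 = 0.08699

8.70%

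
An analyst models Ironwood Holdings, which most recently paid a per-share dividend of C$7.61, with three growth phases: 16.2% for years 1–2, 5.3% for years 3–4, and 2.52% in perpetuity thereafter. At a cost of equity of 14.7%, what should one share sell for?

C$84.68

Three-stage DDM. Project D₁…D_4; terminal Gordon value at t=4 with g = 0.0252; discount at r = 0.147.
D_1 = 8.8428
D_2 = 10.2754
D_3 = 10.8200
D_4 = 11.3934
TV_4 = 11.6805/(0.147−0.0252) = 95.8992
P₀ = Σ Dₜ/(1+r)ᵗ + TV_4/(1+r)^4 = 84.6793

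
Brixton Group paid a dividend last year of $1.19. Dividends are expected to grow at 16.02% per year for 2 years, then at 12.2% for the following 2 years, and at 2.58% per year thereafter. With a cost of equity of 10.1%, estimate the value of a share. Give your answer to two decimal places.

Three-stage DDM. Project D₁…D_4; terminal Gordon value at t=4 with g = 0.0258; discount at r = 0.101.
D_1 = 1.3806
D_2 = 1.6018
D_3 = 1.7972
D_4 = 2.0165
TV_4 = 2.0685/(0.101−0.0258) = 27.5070
P₀ = Σ Dₜ/(1+r)ᵗ + TV_4/(1+r)^4 = 24.0138

$24.01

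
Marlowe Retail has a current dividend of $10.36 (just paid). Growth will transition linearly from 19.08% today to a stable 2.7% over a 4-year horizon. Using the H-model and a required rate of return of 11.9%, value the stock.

H-model: P₀ = D₀[(1+g_L) + H(g_S−g_L)]/(r−g_L), with H = 4/2 = 2.
P₀ = 10.36 × [(1+0.027) + 2×(0.1908−0.027)] / (0.119−0.027)
   = 10.36 × 1.3546 / 0.092 = 152.5397

$152.54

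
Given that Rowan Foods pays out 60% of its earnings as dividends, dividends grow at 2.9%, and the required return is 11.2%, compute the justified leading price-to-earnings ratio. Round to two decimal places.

7.23

Justified leading P/E = b/(r−g) = 0.60/(0.112−0.029) = 7.2289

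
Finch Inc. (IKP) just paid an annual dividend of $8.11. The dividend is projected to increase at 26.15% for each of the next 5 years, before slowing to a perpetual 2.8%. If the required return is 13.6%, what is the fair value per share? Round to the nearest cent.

$186.50

Two-stage DDM. Project D₁…D_5 at 0.2615, terminal growth 0.028, discount at r = 0.136.
D_1 = 10.2308
D_2 = 12.9061
D_3 = 16.2811
D_4 = 20.5386
D_5 = 25.9094
Terminal value at t=5: TV = D_6/(r−g) = 26.6348/(0.136−0.028) = 246.6190
P₀ = 10.2308/(1+0.136)^1 + 12.9061/(1+0.136)^2 + 16.2811/(1+0.136)^3 + 20.5386/(1+0.136)^4 + 25.9094/(1+0.136)^5 + 246.6190/(1+0.136)^5 = 186.4975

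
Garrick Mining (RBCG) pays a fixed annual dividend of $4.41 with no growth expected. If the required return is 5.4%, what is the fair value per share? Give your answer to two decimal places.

$81.67

Zero-growth DDM (perpetuity): P₀ = D/r = 4.41 / 0.054 = 81.6667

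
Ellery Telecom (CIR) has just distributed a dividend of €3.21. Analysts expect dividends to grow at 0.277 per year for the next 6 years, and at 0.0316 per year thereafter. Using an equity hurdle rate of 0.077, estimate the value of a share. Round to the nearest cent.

Two-stage DDM. Project D₁…D_6 at 0.277, terminal growth 0.0316, discount at r = 0.077.
D_1 = 4.0992
D_2 = 5.2346
D_3 = 6.6846
D_4 = 8.5363
D_5 = 10.9008
D_6 = 13.9204
Terminal value at t=6: TV = D_7/(r−g) = 14.3602/(0.077−0.0316) = 316.3049
P₀ = 4.0992/(1+0.077)^1 + 5.2346/(1+0.077)^2 + 6.6846/(1+0.077)^3 + 8.5363/(1+0.077)^4 + 10.9008/(1+0.077)^5 + 13.9204/(1+0.077)^6 + 316.3049/(1+0.077)^6 = 239.1376

€239.14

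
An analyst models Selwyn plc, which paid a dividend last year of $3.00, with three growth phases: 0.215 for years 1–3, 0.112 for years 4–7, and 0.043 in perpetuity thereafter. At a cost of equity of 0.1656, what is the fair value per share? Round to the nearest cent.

$45.83

Three-stage DDM. Project D₁…D_7; terminal Gordon value at t=7 with g = 0.043; discount at r = 0.1656.
D_1 = 3.6450
D_2 = 4.4287
D_3 = 5.3808
D_4 = 5.9835
D_5 = 6.6536
D_6 = 7.3989
D_7 = 8.2275
TV_7 = 8.5813/(0.1656−0.043) = 69.9944
P₀ = Σ Dₜ/(1+r)ᵗ + TV_7/(1+r)^7 = 45.8288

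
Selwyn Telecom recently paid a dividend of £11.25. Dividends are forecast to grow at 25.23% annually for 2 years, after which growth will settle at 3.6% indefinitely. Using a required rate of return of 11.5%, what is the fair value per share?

£212.93

Two-stage DDM. Project D₁…D_2 at 0.2523, terminal growth 0.036, discount at r = 0.115.
D_1 = 14.0884
D_2 = 17.6429
Terminal value at t=2: TV = D_3/(r−g) = 18.2780/(0.115−0.036) = 231.3673
P₀ = 14.0884/(1+0.115)^1 + 17.6429/(1+0.115)^2 + 231.3673/(1+0.115)^2 = 212.9290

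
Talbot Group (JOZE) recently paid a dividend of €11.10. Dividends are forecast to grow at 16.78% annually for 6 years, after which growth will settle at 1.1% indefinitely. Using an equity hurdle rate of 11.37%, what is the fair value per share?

€224.13

Two-stage DDM. Project D₁…D_6 at 0.1678, terminal growth 0.011, discount at r = 0.1137.
D_1 = 12.9626
D_2 = 15.1377
D_3 = 17.6778
D_4 = 20.6441
D_5 = 24.1082
D_6 = 28.1536
Terminal value at t=6: TV = D_7/(r−g) = 28.4633/(0.1137−0.011) = 277.1498
P₀ = 12.9626/(1+0.1137)^1 + 15.1377/(1+0.1137)^2 + 17.6778/(1+0.1137)^3 + 20.6441/(1+0.1137)^4 + 24.1082/(1+0.1137)^5 + 28.1536/(1+0.1137)^6 + 277.1498/(1+0.1137)^6 = 224.1322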